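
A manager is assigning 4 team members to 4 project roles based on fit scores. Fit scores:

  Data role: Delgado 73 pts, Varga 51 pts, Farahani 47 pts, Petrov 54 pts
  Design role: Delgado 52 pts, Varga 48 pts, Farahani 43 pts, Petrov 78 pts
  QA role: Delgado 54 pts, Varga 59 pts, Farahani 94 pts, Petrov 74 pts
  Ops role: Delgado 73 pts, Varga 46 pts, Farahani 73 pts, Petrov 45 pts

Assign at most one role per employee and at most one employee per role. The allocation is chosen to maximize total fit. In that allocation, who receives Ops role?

Optimal: Delgado→Ops role (73 pts), Varga→Data role (51 pts), Farahani→QA role (94 pts), Petrov→Design role (78 pts) — total 73+51+94+78 = 296 pts.
Column-greedy (each role in turn goes to its best remaining employee) gives 291 pts, worse by 5.
Delgado's own top role is Data role (73 pts), but forcing Delgado→Data role and reassigning the rest optimally gives only 291 pts — worse by 5.

Delgado receives Ops role.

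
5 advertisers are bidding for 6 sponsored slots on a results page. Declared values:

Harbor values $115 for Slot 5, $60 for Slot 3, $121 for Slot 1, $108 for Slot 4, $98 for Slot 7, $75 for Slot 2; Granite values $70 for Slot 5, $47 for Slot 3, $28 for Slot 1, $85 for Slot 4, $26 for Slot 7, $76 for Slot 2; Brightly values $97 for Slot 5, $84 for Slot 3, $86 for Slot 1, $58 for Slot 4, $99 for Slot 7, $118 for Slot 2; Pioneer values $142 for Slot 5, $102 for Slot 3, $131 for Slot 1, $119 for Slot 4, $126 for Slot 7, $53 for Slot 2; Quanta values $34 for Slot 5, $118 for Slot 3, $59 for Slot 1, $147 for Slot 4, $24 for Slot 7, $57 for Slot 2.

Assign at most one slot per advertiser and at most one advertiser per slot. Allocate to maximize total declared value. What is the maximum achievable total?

Optimal: Harbor→Slot 1 ($121), Granite→Slot 2 ($76), Brightly→Slot 7 ($99), Pioneer→Slot 5 ($142), Quanta→Slot 4 ($147) — total 121+76+99+142+147 = $585.
Row-greedy (each advertiser in turn takes its best remaining slot) gives $584, worse by 1.
Next-best assignment: Harbor→Slot 1, Granite→Slot 4, Brightly→Slot 2, Pioneer→Slot 5, Quanta→Slot 3 = $584.
Swapping Brightly↔Pioneer (Brightly→Slot 5 $97, Pioneer→Slot 7 $126) loses 18.

Maximum total: $585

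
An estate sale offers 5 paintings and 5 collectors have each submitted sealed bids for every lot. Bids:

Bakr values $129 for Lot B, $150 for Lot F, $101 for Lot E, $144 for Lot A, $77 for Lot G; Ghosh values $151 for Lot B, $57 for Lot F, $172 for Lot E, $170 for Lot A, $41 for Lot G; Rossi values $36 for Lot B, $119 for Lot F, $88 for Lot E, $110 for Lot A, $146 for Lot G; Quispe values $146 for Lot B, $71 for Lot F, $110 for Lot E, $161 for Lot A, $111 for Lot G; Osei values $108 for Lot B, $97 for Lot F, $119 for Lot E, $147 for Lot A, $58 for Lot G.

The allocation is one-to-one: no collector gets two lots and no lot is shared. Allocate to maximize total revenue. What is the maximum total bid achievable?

This is the linear assignment problem.
Optimal: Bakr→Lot F ($150), Ghosh→Lot E ($172), Rossi→Lot G ($146), Quispe→Lot B ($146), Osei→Lot A ($147) — total 150+172+146+146+147 = $761.
Row-greedy (each collector in turn takes its best remaining lot) gives $737, worse by 24.
Next-best assignment: Bakr→Lot F, Ghosh→Lot E, Rossi→Lot G, Quispe→Lot A, Osei→Lot B = $737.

Maximum total: $761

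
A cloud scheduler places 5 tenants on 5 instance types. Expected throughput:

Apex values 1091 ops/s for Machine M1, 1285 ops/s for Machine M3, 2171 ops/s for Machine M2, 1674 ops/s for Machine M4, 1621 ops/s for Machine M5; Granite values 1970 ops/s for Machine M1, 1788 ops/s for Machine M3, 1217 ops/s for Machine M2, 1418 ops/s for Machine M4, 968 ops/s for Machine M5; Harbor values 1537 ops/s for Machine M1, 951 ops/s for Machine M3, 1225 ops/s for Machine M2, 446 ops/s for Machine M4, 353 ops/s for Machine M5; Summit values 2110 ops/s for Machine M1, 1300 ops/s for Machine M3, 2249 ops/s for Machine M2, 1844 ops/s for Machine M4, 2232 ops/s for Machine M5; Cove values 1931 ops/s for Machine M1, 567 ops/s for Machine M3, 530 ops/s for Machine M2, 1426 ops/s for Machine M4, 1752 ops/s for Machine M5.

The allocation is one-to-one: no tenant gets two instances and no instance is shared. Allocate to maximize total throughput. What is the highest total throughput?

This is a one-to-one assignment (maximum-weight bipartite matching).
Optimal: Apex→Machine M2 (2171 ops/s), Granite→Machine M3 (1788 ops/s), Harbor→Machine M1 (1537 ops/s), Summit→Machine M5 (2232 ops/s), Cove→Machine M4 (1426 ops/s) — total 2171+1788+1537+2232+1426 = 9154 ops/s.
Column-greedy (each instance in turn goes to its best remaining tenant) gives 7848 ops/s, worse by 1306.
Next-best assignment: Apex→Machine M2, Granite→Machine M3, Harbor→Machine M1, Summit→Machine M4, Cove→Machine M5 = 9092 ops/s.

Max total: 9154 ops/s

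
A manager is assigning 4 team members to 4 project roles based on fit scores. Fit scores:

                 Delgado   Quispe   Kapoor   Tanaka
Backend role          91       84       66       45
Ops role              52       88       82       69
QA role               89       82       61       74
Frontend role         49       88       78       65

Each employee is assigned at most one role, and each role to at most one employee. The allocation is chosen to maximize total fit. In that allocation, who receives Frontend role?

Quispe receives Frontend role.

Optimal: Delgado→Backend role (91 pts), Quispe→Frontend role (88 pts), Kapoor→Ops role (82 pts), Tanaka→QA role (74 pts) — total 91+88+82+74 = 335 pts.
Next-best assignment: Delgado→Backend role, Quispe→Ops role, Kapoor→Frontend role, Tanaka→QA role = 331 pts.
Quispe's own top role is Ops role (88 pts), but forcing Quispe→Ops role and reassigning the rest optimally gives only 331 pts — worse by 4.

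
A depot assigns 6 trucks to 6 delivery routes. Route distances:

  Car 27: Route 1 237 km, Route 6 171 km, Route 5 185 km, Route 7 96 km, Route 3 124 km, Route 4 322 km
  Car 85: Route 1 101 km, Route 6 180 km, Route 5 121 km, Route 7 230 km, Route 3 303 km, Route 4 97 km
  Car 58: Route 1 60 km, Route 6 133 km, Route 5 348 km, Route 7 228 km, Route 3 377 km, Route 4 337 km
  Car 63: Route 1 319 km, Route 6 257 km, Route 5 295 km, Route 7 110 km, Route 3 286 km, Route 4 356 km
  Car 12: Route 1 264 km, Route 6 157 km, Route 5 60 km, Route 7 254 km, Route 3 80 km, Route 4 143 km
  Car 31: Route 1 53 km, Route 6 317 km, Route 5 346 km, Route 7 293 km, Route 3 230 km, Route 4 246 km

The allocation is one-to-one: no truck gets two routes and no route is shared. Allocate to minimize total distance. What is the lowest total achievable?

Optimal: Car 27→Route 3 (124 km), Car 85→Route 4 (97 km), Car 58→Route 6 (133 km), Car 63→Route 7 (110 km), Car 12→Route 5 (60 km), Car 31→Route 1 (53 km) — total 124+97+133+110+60+53 = 577 km.
Min-entry greedy (repeatedly take the single cheapest remaining cell) gives 725 km, worse by 148.
Every other assignment is strictly worse.

Minimum total: 577 km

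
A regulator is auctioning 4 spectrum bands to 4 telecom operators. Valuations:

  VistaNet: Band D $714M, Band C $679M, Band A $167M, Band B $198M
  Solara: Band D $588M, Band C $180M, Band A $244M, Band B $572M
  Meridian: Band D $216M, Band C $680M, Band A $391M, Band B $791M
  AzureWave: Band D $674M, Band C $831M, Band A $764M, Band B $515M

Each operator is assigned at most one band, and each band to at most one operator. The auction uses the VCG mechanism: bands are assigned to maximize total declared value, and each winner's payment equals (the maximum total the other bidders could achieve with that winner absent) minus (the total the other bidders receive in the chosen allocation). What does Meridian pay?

Meridian pays $86M.

Efficient allocation: VistaNet→Band C ($679M), Solara→Band D ($588M), Meridian→Band B ($791M), AzureWave→Band A ($764M); total welfare W = $2822M.
Meridian receives Band B at value $791M, so the others get W − 791 = $2031M.
Without Meridian: best allocation of the remaining 3 bidders over all 4 bands is VistaNet→Band D ($714M), Solara→Band B ($572M), AzureWave→Band C ($831M), total $2117M.
VCG payment = (others' best without Meridian) − (others' welfare with Meridian) = 2117 − 2031 = $86M.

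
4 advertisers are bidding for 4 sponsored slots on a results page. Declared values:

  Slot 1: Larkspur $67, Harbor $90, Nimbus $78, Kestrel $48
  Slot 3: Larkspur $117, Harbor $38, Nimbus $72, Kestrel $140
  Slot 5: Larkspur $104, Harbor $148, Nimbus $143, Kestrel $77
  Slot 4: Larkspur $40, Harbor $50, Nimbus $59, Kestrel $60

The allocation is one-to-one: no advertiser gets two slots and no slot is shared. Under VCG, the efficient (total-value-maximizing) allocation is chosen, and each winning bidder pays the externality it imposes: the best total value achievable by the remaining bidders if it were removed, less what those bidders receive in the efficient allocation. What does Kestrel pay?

Kestrel pays $76.

Efficient allocation: Larkspur→Slot 1 ($67), Harbor→Slot 5 ($148), Nimbus→Slot 4 ($59), Kestrel→Slot 3 ($140); total welfare W = $414.
Kestrel receives Slot 3 at value $140, so the others get W − 140 = $274.
Without Kestrel: best allocation of the remaining 3 bidders over all 4 slots is Larkspur→Slot 3 ($117), Harbor→Slot 1 ($90), Nimbus→Slot 5 ($143), total $350.
VCG payment = (others' best without Kestrel) − (others' welfare with Kestrel) = 350 − 274 = $76.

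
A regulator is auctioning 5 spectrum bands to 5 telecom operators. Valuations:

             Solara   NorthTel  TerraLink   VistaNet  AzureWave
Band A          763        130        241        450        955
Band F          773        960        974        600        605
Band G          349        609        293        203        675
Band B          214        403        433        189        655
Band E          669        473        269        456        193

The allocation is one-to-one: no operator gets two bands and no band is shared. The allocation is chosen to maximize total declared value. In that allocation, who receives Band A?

This is the linear assignment problem.
Optimal: Solara→Band A ($763M), NorthTel→Band G ($609M), TerraLink→Band F ($974M), VistaNet→Band E ($456M), AzureWave→Band B ($655M) — total 763+609+974+456+655 = $3457M.
Max-entry greedy (repeatedly take the single best remaining cell) gives $3396M, worse by 61.
Next-best assignment: Solara→Band E, NorthTel→Band G, TerraLink→Band F, VistaNet→Band B, AzureWave→Band A = $3396M.
Swapping TerraLink↔Solara (TerraLink→Band A $241M, Solara→Band F $773M) loses 723.
Every other assignment is strictly worse.
Solara's own top band is Band F ($773M), but forcing Solara→Band F and reassigning the rest optimally gives only $3226M — worse by 231.

Solara receives Band A.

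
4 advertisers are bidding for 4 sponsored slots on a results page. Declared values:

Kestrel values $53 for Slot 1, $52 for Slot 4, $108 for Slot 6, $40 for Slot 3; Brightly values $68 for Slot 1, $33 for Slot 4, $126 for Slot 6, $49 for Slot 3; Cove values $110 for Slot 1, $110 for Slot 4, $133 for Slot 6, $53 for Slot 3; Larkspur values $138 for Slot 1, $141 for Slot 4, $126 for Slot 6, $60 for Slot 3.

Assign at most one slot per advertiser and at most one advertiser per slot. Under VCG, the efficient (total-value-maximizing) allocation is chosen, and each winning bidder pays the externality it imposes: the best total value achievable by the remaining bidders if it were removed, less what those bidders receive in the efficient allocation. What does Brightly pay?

Brightly pays $68.

Efficient allocation: Kestrel→Slot 3 ($40), Brightly→Slot 6 ($126), Cove→Slot 1 ($110), Larkspur→Slot 4 ($141); total welfare W = $417.
Brightly receives Slot 6 at value $126, so the others get W − 126 = $291.
Without Brightly: best allocation of the remaining 3 bidders over all 4 slots is Kestrel→Slot 6 ($108), Cove→Slot 1 ($110), Larkspur→Slot 4 ($141), total $359.
VCG payment = (others' best without Brightly) − (others' welfare with Brightly) = 359 − 291 = $68.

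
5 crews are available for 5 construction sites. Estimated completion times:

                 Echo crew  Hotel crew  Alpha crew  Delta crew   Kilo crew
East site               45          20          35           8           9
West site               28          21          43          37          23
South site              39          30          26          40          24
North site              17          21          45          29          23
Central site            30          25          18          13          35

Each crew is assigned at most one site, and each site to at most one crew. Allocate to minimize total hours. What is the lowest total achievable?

Optimal: Echo crew→North site (17 hours), Hotel crew→West site (21 hours), Alpha crew→South site (26 hours), Delta crew→Central site (13 hours), Kilo crew→East site (9 hours) — total 17+21+26+13+9 = 86 hours.
Row-greedy (each crew in turn takes its cheapest remaining site) gives 116 hours, worse by 30.
Next-best assignment: Echo crew→North site, Hotel crew→West site, Alpha crew→Central site, Delta crew→East site, Kilo crew→South site = 88 hours.
Swapping Delta crew↔Alpha crew (Delta crew→South site 40 hours, Alpha crew→Central site 18 hours) adds 19.
No other one-to-one assignment undercuts 86 hours.

Min total: 86 hours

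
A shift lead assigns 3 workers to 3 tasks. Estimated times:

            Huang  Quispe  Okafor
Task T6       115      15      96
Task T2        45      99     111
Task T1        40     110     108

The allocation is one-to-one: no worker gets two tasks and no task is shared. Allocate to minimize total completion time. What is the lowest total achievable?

Minimum total: 166 min

Optimal: Huang→Task T1 (40 min), Quispe→Task T6 (15 min), Okafor→Task T2 (111 min) — total 40+15+111 = 166 min.
Column-greedy (each task in turn goes to its cheapest remaining worker) gives 168 min, worse by 2.
Checked against all permutations: 166 min is optimal.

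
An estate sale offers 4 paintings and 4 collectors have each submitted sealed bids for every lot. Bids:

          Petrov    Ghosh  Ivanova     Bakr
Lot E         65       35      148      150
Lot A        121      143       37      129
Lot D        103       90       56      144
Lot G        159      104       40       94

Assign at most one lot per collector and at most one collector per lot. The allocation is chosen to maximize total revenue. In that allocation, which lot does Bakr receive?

Bakr receives Lot D.

Optimal: Petrov→Lot G ($159), Ghosh→Lot A ($143), Ivanova→Lot E ($148), Bakr→Lot D ($144) — total 159+143+148+144 = $594.
Column-greedy (each lot in turn goes to its best remaining collector) gives $436, worse by 158.
Next-best assignment: Petrov→Lot G, Ghosh→Lot D, Ivanova→Lot E, Bakr→Lot A = $526.
Checked against all permutations: $594 is optimal.
Bakr's own top lot is Lot E ($150), but forcing Bakr→Lot E and reassigning the rest optimally gives only $508 — worse by 86.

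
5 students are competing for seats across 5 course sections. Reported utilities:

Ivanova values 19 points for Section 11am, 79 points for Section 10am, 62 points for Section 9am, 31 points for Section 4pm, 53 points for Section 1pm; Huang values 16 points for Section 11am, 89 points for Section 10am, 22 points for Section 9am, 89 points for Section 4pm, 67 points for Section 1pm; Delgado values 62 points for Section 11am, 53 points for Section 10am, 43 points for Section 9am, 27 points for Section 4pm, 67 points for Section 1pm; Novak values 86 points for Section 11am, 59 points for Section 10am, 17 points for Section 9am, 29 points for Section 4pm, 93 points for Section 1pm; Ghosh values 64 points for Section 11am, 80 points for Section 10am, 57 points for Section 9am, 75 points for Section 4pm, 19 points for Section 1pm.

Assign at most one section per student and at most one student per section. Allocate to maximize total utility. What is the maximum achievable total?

Maximum total: 386 points

Optimal: Ivanova→Section 9am (62 points), Huang→Section 4pm (89 points), Delgado→Section 11am (62 points), Novak→Section 1pm (93 points), Ghosh→Section 10am (80 points) — total 62+89+62+93+80 = 386 points.
Row-greedy (each student in turn takes its best remaining section) gives 378 points, worse by 8.
Swapping Ivanova↔Ghosh (Ivanova→Section 10am 79 points, Ghosh→Section 9am 57 points) loses 6.
Every other assignment is strictly worse.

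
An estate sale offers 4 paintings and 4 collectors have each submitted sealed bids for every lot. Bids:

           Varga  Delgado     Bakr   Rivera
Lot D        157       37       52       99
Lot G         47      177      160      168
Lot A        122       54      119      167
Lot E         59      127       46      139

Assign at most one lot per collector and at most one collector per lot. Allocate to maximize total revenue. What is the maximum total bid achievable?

Optimal: Varga→Lot D ($157), Delgado→Lot E ($127), Bakr→Lot G ($160), Rivera→Lot A ($167) — total 157+127+160+167 = $611.
Row-greedy (each collector in turn takes its best remaining lot) gives $592, worse by 19.
Swapping Bakr↔Delgado (Bakr→Lot E $46, Delgado→Lot G $177) loses 64.

Max total: $611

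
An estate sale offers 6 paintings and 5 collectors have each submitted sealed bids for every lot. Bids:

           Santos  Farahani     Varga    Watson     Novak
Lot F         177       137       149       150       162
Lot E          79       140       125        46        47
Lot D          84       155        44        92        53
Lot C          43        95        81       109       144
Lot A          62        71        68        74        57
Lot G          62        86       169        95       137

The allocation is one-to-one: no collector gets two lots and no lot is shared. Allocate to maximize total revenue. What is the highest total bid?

Optimal: Santos→Lot F ($177), Farahani→Lot E ($140), Varga→Lot G ($169), Watson→Lot D ($92), Novak→Lot C ($144) — total 177+140+169+92+144 = $722.
Row-greedy (each collector in turn takes its best remaining lot) gives $667, worse by 55.
Every other assignment is strictly worse.

Maximum total: $722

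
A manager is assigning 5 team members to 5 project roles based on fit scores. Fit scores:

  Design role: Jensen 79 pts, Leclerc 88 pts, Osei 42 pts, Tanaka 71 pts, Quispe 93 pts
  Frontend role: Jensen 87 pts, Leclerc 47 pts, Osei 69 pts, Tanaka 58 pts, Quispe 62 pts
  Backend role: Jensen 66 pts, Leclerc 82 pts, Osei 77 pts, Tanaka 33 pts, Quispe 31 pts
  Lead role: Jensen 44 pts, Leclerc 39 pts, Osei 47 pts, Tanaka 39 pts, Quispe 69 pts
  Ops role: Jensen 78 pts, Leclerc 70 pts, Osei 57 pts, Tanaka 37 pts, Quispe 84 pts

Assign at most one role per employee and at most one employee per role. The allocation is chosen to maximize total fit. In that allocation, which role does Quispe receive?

Optimal: Jensen→Frontend role (87 pts), Leclerc→Design role (88 pts), Osei→Backend role (77 pts), Tanaka→Lead role (39 pts), Quispe→Ops role (84 pts) — total 87+88+77+39+84 = 375 pts.
Max-entry greedy (repeatedly take the single best remaining cell) gives 358 pts, worse by 17.
Next-best assignment: Jensen→Frontend role, Leclerc→Ops role, Osei→Backend role, Tanaka→Design role, Quispe→Lead role = 374 pts.
Swapping Jensen↔Quispe (Jensen→Ops role 78 pts, Quispe→Frontend role 62 pts) loses 31.
No other one-to-one assignment exceeds 375 pts.
Quispe's own top role is Design role (93 pts), but forcing Quispe→Design role and reassigning the rest optimally gives only 366 pts — worse by 9.

Quispe receives Ops role.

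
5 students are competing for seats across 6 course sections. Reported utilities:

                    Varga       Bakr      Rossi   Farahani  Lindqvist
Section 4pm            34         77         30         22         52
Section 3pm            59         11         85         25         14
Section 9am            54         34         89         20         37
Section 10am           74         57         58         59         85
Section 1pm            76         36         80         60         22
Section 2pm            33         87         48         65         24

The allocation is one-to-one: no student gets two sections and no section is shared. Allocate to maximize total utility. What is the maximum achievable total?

This is the linear assignment problem.
Optimal: Varga→Section 1pm (76 points), Bakr→Section 4pm (77 points), Rossi→Section 9am (89 points), Farahani→Section 2pm (65 points), Lindqvist→Section 10am (85 points) — total 76+77+89+65+85 = 392 points.
Max-entry greedy (repeatedly take the single best remaining cell) gives 362 points, worse by 30.
No other one-to-one assignment exceeds 392 points.

Maximum total: 392 points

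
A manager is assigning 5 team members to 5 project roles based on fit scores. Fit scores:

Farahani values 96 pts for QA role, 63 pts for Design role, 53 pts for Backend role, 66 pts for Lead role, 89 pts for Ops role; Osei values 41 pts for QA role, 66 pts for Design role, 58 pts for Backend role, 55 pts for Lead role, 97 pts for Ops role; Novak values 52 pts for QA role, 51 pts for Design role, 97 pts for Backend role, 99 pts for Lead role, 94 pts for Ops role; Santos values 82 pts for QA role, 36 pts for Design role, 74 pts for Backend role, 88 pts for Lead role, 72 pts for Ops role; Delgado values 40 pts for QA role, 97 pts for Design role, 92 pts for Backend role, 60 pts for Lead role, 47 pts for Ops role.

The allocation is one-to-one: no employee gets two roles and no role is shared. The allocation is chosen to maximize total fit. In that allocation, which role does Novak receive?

Novak receives Backend role.

Optimal: Farahani→QA role (96 pts), Osei→Ops role (97 pts), Novak→Backend role (97 pts), Santos→Lead role (88 pts), Delgado→Design role (97 pts) — total 96+97+97+88+97 = 475 pts.
Max-entry greedy (repeatedly take the single best remaining cell) gives 463 pts, worse by 12.
Novak's own top role is Lead role (99 pts), but forcing Novak→Lead role and reassigning the rest optimally gives only 463 pts — worse by 12.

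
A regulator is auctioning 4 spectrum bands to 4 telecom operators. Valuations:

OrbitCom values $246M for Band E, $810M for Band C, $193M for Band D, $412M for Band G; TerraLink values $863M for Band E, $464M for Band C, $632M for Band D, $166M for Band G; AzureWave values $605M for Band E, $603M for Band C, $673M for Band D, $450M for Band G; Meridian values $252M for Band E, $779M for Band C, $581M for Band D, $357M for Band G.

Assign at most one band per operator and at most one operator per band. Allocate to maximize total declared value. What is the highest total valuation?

Optimal: OrbitCom→Band G ($412M), TerraLink→Band E ($863M), AzureWave→Band D ($673M), Meridian→Band C ($779M) — total 412+863+673+779 = $2727M.
Column-greedy (each band in turn goes to its best remaining operator) gives $2703M, worse by 24.
No other one-to-one assignment exceeds $2727M.

Maximum total: $2727M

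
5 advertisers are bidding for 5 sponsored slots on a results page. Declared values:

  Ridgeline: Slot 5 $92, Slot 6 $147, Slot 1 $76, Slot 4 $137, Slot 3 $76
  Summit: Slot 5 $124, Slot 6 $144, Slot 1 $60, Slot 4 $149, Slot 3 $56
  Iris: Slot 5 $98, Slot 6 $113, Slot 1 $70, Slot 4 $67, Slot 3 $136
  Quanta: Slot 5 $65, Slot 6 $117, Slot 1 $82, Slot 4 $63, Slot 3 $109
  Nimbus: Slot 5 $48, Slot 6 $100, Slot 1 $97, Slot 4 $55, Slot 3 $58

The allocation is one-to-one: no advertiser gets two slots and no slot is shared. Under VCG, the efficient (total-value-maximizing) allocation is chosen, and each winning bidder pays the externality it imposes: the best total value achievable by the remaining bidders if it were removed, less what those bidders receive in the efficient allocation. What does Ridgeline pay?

Efficient allocation: Ridgeline→Slot 4 ($137), Summit→Slot 5 ($124), Iris→Slot 3 ($136), Quanta→Slot 6 ($117), Nimbus→Slot 1 ($97); total welfare W = $611.
Ridgeline receives Slot 4 at value $137, so the others get W − 137 = $474.
Without Ridgeline: best allocation of the remaining 4 bidders over all 5 slots is Summit→Slot 4 ($149), Iris→Slot 3 ($136), Quanta→Slot 6 ($117), Nimbus→Slot 1 ($97), total $499.
VCG payment = (others' best without Ridgeline) − (others' welfare with Ridgeline) = 499 − 474 = $25.

Ridgeline pays $25.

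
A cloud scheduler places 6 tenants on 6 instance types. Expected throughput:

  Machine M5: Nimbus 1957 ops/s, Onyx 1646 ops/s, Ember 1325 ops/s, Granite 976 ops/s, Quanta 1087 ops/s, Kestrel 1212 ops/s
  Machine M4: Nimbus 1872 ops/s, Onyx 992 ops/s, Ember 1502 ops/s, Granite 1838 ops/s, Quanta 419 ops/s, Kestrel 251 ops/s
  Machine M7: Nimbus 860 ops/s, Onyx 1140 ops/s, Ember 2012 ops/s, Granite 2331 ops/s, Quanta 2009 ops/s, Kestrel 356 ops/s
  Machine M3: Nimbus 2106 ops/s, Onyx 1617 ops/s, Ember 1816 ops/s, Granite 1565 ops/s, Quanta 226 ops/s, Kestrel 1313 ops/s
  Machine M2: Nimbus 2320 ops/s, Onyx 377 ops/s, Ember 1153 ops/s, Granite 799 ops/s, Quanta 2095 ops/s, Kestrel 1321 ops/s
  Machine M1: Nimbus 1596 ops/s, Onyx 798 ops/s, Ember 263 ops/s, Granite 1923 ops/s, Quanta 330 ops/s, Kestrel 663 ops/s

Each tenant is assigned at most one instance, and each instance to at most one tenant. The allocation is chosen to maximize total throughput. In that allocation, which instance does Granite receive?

Optimal: Nimbus→Machine M4 (1872 ops/s), Onyx→Machine M5 (1646 ops/s), Ember→Machine M7 (2012 ops/s), Granite→Machine M1 (1923 ops/s), Quanta→Machine M2 (2095 ops/s), Kestrel→Machine M3 (1313 ops/s) — total 1872+1646+2012+1923+2095+1313 = 10861 ops/s.
Max-entry greedy (repeatedly take the single best remaining cell) gives 9195 ops/s, worse by 1666.
Swapping Kestrel↔Nimbus (Kestrel→Machine M4 251 ops/s, Nimbus→Machine M3 2106 ops/s) loses 828.
Granite's own top instance is Machine M7 (2331 ops/s), but forcing Granite→Machine M7 and reassigning the rest optimally gives only 10483 ops/s — worse by 378.

Granite receives Machine M1.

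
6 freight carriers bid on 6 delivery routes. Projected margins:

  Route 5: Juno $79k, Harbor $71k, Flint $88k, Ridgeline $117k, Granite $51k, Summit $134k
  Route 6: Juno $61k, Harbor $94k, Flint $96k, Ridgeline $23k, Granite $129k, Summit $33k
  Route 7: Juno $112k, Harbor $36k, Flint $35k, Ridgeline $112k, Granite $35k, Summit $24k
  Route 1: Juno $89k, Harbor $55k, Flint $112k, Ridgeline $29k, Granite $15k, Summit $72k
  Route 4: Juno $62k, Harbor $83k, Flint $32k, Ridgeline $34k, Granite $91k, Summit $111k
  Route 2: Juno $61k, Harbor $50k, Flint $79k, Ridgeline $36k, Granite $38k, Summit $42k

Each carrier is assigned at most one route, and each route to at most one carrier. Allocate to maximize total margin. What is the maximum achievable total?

Max total: $631k

Optimal: Juno→Route 7 ($112k), Harbor→Route 2 ($50k), Flint→Route 1 ($112k), Ridgeline→Route 5 ($117k), Granite→Route 6 ($129k), Summit→Route 4 ($111k) — total 112+50+112+117+129+111 = $631k.
Swapping Harbor↔Juno (Harbor→Route 7 $36k, Juno→Route 2 $61k) loses 65.
No other one-to-one assignment exceeds $631k.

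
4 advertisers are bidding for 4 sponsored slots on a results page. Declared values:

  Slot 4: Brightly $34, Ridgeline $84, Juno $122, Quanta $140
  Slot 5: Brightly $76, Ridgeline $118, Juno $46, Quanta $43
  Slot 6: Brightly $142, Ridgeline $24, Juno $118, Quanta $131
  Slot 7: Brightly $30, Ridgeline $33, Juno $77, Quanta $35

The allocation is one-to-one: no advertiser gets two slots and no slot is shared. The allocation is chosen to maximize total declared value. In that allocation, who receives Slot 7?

Juno receives Slot 7.

This is a one-to-one assignment (maximum-weight bipartite matching).
Optimal: Brightly→Slot 6 ($142), Ridgeline→Slot 5 ($118), Juno→Slot 7 ($77), Quanta→Slot 4 ($140) — total 142+118+77+140 = $477.
Next-best assignment: Brightly→Slot 6, Ridgeline→Slot 5, Juno→Slot 4, Quanta→Slot 7 = $417.
Juno's own top slot is Slot 4 ($122), but forcing Juno→Slot 4 and reassigning the rest optimally gives only $417 — worse by 60.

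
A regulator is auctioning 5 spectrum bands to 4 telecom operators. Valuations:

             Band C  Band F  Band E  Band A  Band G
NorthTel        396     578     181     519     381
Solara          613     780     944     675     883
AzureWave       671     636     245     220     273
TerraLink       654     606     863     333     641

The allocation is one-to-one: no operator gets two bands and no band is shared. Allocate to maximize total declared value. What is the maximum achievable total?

Max total: $2995M

This is the linear assignment problem.
Optimal: NorthTel→Band F ($578M), Solara→Band G ($883M), AzureWave→Band C ($671M), TerraLink→Band E ($863M) — total 578+883+671+863 = $2995M.
Column-greedy (each band in turn goes to its best remaining operator) gives $2833M, worse by 162.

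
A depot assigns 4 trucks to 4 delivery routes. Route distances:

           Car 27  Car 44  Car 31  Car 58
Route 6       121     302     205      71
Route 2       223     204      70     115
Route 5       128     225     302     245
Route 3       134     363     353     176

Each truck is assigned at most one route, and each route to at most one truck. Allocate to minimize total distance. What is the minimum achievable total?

This is the linear assignment problem.
Optimal: Car 27→Route 3 (134 km), Car 44→Route 5 (225 km), Car 31→Route 2 (70 km), Car 58→Route 6 (71 km) — total 134+225+70+71 = 500 km.
Min-entry greedy (repeatedly take the single cheapest remaining cell) gives 632 km, worse by 132.
Swapping Car 58↔Car 31 (Car 58→Route 2 115 km, Car 31→Route 6 205 km) adds 179.
Checked against all permutations: 500 km is optimal.

Minimum total: 500 km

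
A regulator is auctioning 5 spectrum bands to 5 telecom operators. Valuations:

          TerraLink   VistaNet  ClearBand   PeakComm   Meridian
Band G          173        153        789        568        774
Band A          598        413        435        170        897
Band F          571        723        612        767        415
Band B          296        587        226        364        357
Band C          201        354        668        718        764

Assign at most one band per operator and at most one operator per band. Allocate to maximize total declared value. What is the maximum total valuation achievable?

Maximum total: $3562M

Optimal: TerraLink→Band F ($571M), VistaNet→Band B ($587M), ClearBand→Band G ($789M), PeakComm→Band C ($718M), Meridian→Band A ($897M) — total 571+587+789+718+897 = $3562M.
Max-entry greedy (repeatedly take the single best remaining cell) gives $3241M, worse by 321.
Next-best assignment: TerraLink→Band A, VistaNet→Band B, ClearBand→Band G, PeakComm→Band F, Meridian→Band C = $3505M.
No other one-to-one assignment exceeds $3562M.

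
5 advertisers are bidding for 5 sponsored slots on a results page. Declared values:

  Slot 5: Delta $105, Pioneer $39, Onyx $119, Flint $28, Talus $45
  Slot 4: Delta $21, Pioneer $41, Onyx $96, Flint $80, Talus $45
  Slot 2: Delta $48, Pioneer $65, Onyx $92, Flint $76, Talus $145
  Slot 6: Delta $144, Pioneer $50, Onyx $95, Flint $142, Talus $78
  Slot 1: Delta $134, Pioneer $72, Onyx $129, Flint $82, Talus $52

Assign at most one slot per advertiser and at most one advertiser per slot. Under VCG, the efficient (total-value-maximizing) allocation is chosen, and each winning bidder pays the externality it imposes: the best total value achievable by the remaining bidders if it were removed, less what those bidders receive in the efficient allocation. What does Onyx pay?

Efficient allocation: Delta→Slot 1 ($134), Pioneer→Slot 4 ($41), Onyx→Slot 5 ($119), Flint→Slot 6 ($142), Talus→Slot 2 ($145); total welfare W = $581.
Onyx receives Slot 5 at value $119, so the others get W − 119 = $462.
Without Onyx: best allocation of the remaining 4 bidders over all 5 slots is Delta→Slot 5 ($105), Pioneer→Slot 1 ($72), Flint→Slot 6 ($142), Talus→Slot 2 ($145), total $464.
VCG payment = (others' best without Onyx) − (others' welfare with Onyx) = 464 − 462 = $2.

Onyx pays $2.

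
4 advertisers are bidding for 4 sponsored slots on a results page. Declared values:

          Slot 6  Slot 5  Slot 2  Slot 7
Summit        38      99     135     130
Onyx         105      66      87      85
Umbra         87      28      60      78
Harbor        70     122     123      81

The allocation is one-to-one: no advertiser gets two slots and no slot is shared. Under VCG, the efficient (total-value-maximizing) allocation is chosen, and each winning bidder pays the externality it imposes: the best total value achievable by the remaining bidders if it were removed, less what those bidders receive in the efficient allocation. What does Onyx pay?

Onyx pays $9.

Efficient allocation: Summit→Slot 2 ($135), Onyx→Slot 6 ($105), Umbra→Slot 7 ($78), Harbor→Slot 5 ($122); total welfare W = $440.
Onyx receives Slot 6 at value $105, so the others get W − 105 = $335.
Without Onyx: best allocation of the remaining 3 bidders over all 4 slots is Summit→Slot 2 ($135), Umbra→Slot 6 ($87), Harbor→Slot 5 ($122), total $344.
VCG payment = (others' best without Onyx) − (others' welfare with Onyx) = 344 − 335 = $9.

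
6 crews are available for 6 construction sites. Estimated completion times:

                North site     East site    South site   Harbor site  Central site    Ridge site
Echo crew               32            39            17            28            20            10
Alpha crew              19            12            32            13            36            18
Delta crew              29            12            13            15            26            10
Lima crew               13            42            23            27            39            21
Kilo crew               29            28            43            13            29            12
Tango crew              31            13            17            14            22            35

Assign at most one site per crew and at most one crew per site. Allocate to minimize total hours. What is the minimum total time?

Optimal: Echo crew→Ridge site (10 hours), Alpha crew→East site (12 hours), Delta crew→South site (13 hours), Lima crew→North site (13 hours), Kilo crew→Harbor site (13 hours), Tango crew→Central site (22 hours) — total 10+12+13+13+13+22 = 83 hours.
Column-greedy (each site in turn goes to its cheapest remaining crew) gives 106 hours, worse by 23.

Min total: 83 hours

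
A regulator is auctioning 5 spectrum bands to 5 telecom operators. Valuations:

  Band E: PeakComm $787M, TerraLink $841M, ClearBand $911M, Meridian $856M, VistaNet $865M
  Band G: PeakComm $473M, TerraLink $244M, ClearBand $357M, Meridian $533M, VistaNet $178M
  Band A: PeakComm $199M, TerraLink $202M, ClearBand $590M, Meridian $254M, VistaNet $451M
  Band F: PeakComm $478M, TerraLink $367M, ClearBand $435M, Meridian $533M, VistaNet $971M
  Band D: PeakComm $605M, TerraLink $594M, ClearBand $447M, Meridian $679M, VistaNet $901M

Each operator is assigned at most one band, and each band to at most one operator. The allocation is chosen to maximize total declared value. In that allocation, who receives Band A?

Optimal: PeakComm→Band G ($473M), TerraLink→Band E ($841M), ClearBand→Band A ($590M), Meridian→Band D ($679M), VistaNet→Band F ($971M) — total 473+841+590+679+971 = $3554M.
Max-entry greedy (repeatedly take the single best remaining cell) gives $3236M, worse by 318.
No other one-to-one assignment exceeds $3554M.
ClearBand's own top band is Band E ($911M), but forcing ClearBand→Band E and reassigning the rest optimally gives only $3236M — worse by 318.

ClearBand receives Band A.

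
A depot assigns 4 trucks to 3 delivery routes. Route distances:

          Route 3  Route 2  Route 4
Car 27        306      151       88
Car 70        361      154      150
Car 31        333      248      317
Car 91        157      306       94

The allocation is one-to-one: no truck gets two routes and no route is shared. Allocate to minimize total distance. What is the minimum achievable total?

Optimal: Car 91→Route 3 (157 km), Car 70→Route 2 (154 km), Car 27→Route 4 (88 km) — total 157+154+88 = 399 km.
Row-greedy (each truck in turn takes its cheapest remaining route) gives 575 km, worse by 176.
Next-best assignment: Car 91→Route 3, Car 27→Route 2, Car 70→Route 4 = 458 km.
Every other assignment is strictly worse.

Min total: 399 km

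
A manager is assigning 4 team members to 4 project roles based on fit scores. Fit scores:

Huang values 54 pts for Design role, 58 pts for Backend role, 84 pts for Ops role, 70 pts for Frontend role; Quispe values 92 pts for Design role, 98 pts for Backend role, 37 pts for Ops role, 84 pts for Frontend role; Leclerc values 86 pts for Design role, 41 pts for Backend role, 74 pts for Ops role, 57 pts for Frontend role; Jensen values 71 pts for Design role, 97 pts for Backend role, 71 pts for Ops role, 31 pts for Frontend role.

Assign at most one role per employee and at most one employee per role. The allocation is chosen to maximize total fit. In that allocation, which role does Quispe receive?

Optimal: Huang→Ops role (84 pts), Quispe→Frontend role (84 pts), Leclerc→Design role (86 pts), Jensen→Backend role (97 pts) — total 84+84+86+97 = 351 pts.
Max-entry greedy (repeatedly take the single best remaining cell) gives 299 pts, worse by 52.
Swapping Leclerc↔Huang (Leclerc→Ops role 74 pts, Huang→Design role 54 pts) loses 42.
No other one-to-one assignment exceeds 351 pts.
Quispe's own top role is Backend role (98 pts), but forcing Quispe→Backend role and reassigning the rest optimally gives only 325 pts — worse by 26.

Quispe receives Frontend role.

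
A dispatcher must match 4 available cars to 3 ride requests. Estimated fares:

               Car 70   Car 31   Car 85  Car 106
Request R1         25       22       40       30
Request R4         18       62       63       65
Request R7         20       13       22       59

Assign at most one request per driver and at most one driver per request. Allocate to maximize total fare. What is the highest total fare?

Optimal: Car 85→Request R1 ($40), Car 31→Request R4 ($62), Car 106→Request R7 ($59) — total 40+62+59 = $161.
Next-best assignment: Car 70→Request R1, Car 85→Request R4, Car 106→Request R7 = $147.

Maximum total: $161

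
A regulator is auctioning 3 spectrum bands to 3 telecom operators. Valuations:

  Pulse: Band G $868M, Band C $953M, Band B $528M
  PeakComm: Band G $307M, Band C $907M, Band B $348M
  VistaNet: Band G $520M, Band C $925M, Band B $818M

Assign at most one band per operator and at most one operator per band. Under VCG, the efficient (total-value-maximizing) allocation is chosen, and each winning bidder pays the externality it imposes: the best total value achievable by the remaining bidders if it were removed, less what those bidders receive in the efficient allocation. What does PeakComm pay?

Efficient allocation: Pulse→Band G ($868M), PeakComm→Band C ($907M), VistaNet→Band B ($818M); total welfare W = $2593M.
PeakComm receives Band C at value $907M, so the others get W − 907 = $1686M.
Without PeakComm: best allocation of the remaining 2 bidders over all 3 bands is Pulse→Band G ($868M), VistaNet→Band C ($925M), total $1793M.
VCG payment = (others' best without PeakComm) − (others' welfare with PeakComm) = 1793 − 1686 = $107M.

PeakComm pays $107M.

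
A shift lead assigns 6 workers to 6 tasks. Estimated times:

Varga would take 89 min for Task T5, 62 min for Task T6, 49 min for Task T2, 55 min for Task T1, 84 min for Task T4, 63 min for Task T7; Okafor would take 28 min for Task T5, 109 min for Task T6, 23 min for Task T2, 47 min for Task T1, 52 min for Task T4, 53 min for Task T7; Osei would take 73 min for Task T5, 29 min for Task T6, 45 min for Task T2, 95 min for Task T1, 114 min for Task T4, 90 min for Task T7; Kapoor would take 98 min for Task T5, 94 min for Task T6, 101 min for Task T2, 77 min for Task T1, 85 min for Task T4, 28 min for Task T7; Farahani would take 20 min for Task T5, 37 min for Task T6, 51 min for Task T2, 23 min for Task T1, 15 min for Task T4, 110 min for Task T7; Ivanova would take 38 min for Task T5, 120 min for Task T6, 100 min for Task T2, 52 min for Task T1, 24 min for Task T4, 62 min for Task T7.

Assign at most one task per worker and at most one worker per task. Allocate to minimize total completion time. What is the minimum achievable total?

Treat this as an assignment problem: match each worker to one task.
Optimal: Varga→Task T1 (55 min), Okafor→Task T2 (23 min), Osei→Task T6 (29 min), Kapoor→Task T7 (28 min), Farahani→Task T5 (20 min), Ivanova→Task T4 (24 min) — total 55+23+29+28+20+24 = 179 min.
Min-entry greedy (repeatedly take the single cheapest remaining cell) gives 188 min, worse by 9.
Next-best assignment: Varga→Task T2, Okafor→Task T5, Osei→Task T6, Kapoor→Task T7, Farahani→Task T1, Ivanova→Task T4 = 181 min.

Minimum total: 179 min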